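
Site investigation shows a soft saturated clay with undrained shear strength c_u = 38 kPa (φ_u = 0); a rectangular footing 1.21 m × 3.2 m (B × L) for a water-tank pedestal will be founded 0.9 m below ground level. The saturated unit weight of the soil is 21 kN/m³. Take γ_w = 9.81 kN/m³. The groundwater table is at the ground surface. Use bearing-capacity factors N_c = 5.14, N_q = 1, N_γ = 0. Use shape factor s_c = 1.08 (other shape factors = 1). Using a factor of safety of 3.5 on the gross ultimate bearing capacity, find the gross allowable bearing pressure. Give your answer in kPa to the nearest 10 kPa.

Water table at ground surface, so effective unit weight γ' = 21 − 9.81 = 11.19 kN/m³ is used throughout; overburden q = 11.19 × 0.9 = 10.071 kPa.
Cohesion term c·N_c·s_c = 38 × 5.14 × 1.08 = 210.95 kPa; surcharge term q·N_q = 10.071 × 1 = 10.071 kPa.
q_ult = 210.95 + 10.071 = 221.02 kPa.
q_all = 221.02 / 3.5 = 63.148 kPa.

q_all ≈ 60 kPa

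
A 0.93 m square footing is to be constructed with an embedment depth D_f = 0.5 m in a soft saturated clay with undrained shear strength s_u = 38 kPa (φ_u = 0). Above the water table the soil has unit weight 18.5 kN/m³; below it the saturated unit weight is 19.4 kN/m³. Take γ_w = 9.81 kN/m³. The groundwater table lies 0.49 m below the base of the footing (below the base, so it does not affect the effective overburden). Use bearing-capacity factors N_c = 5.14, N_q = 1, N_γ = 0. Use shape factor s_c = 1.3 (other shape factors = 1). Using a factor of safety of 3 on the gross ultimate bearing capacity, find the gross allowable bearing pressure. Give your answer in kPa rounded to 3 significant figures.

q_all ≈ 87.7 kPa

Effective surcharge at the founding depth q = γ·D_f = 18.5 × 0.5 = 9.25 kPa.
q_ult = c·N_c·s_c + q·N_q
     = 38 × 5.14 × 1.3 + 9.25 × 1
     = 253.92 + 9.25 = 263.17 kPa.
q_all = 263.17 / 3 = 87.722 kPa.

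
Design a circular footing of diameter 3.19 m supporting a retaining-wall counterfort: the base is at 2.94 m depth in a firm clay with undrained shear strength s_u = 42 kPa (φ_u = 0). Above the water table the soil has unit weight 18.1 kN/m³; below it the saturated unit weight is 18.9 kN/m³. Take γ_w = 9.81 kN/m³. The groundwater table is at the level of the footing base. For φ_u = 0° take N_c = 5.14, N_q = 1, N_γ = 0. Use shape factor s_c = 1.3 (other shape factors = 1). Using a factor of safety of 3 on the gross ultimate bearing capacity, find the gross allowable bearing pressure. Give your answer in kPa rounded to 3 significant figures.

q = γ·D_f = 18.1 × 2.94 = 53.214 kPa.
c·N_c·s_c = 42 × 5.14 × 1.3 = 280.64 kPa
q·N_q = 53.214 × 1 = 53.214 kPa
q_ult = 280.64 + 53.214 = 333.86 kPa.
q_all = 333.86 / 3 = 111.29 kPa.

q_all ≈ 111 kPa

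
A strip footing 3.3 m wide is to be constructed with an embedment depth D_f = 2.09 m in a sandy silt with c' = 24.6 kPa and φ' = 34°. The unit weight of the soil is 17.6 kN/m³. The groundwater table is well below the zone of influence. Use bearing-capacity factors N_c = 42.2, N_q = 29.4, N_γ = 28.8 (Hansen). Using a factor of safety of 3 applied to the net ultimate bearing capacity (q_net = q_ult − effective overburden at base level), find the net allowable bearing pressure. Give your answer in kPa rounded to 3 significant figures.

q = γ·D_f = 17.6 × 2.09 = 36.784 kPa.
c·N_c = 24.6 × 42.2 = 1038.1 kPa
q·N_q = 36.784 × 29.4 = 1081.4 kPa
0.5·γ·B·N_γ = 0.5 × 17.6 × 3.3 × 28.8 = 836.35 kPa
q_ult = 1038.1 + 1081.4 + 836.35 = 2955.9 kPa.
Net ultimate: q_net = 2955.9 − 36.784 = 2919.1 kPa.
q_all(net) = 2919.1 / 3 = 973.05 kPa.

q_all(net) ≈ 973 kPa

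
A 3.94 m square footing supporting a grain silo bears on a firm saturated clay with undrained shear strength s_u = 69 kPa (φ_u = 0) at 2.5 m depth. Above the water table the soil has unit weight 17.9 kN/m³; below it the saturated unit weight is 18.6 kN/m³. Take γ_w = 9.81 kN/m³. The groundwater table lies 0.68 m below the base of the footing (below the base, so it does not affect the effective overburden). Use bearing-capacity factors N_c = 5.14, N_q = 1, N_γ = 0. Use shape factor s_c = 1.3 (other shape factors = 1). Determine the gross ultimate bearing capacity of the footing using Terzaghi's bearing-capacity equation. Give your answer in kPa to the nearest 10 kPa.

q_ult ≈ 510 kPa

q = γ·D_f = 17.9 × 2.5 = 44.75 kPa.
c·N_c·s_c = 69 × 5.14 × 1.3 = 461.06 kPa
q·N_q = 44.75 × 1 = 44.75 kPa
q_ult = 461.06 + 44.75 = 505.81 kPa.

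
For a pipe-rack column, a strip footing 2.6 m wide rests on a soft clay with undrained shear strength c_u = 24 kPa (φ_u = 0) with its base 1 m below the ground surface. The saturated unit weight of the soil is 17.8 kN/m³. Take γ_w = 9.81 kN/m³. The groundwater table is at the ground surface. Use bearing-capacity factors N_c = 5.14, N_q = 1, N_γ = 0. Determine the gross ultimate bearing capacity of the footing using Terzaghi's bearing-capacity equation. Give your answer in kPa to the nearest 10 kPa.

q_ult ≈ 130 kPa

With the water table at the surface the whole profile is submerged: γ' = 17.8 − 9.81 = 7.99 kN/m³, so q = γ'·D_f = 7.99 kPa.
q_ult = c·N_c + q·N_q
     = 24 × 5.14 + 7.99 × 1
     = 123.36 + 7.99 = 131.35 kPa.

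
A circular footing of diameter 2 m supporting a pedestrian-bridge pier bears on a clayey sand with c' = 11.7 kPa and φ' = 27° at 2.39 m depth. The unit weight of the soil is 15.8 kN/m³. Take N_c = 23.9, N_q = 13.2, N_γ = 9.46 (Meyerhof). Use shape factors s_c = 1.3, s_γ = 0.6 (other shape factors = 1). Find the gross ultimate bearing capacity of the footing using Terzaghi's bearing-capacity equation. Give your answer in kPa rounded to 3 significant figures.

q_ult ≈ 952 kPa

Overburden at base level: q = 15.8 × 2.39 = 37.762 kPa.
Cohesion term c·N_c·s_c = 11.7 × 23.9 × 1.3 = 363.52 kPa; surcharge term q·N_q = 37.762 × 13.2 = 498.46 kPa; self-weight term 0.5·γ·B·N_γ·s_γ = 0.5 × 15.8 × 2 × 9.46 × 0.6 = 89.681 kPa.
q_ult = 363.52 + 498.46 + 89.681 = 951.66 kPa.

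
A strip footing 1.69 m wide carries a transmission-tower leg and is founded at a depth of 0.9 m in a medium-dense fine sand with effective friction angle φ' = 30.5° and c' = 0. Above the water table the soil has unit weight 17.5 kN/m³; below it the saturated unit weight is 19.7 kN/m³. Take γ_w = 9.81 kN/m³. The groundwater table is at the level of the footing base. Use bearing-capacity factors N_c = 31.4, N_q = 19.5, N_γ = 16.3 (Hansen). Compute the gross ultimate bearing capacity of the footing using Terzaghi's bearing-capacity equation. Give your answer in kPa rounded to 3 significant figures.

q_ult ≈ 443 kPa

q = γ·D_f = 17.5 × 0.9 = 15.75 kPa.
For the ½γBN_γ term take γ' = 19.7 − 9.81 = 9.89 kN/m³ (soil below base is submerged).
q·N_q = 15.75 × 19.5 = 307.12 kPa
0.5·γ·B·N_γ = 0.5 × 9.89 × 1.69 × 16.3 = 136.22 kPa
q_ult = 307.12 + 136.22 = 443.34 kPa.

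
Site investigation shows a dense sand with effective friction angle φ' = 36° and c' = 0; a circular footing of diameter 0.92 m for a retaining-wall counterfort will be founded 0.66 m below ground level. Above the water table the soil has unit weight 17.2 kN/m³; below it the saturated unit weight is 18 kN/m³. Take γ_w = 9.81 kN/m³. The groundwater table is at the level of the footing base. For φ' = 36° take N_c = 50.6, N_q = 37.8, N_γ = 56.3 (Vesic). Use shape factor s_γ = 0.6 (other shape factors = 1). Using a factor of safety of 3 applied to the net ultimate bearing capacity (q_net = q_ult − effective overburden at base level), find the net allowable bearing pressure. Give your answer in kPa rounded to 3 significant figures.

q_all(net) ≈ 182 kPa

q = γ·D_f = 17.2 × 0.66 = 11.352 kPa.
For the ½γBN_γ term take γ' = 18 − 9.81 = 8.19 kN/m³ (soil below base is submerged).
q·N_q = 11.352 × 37.8 = 429.11 kPa
0.5·γ·B·N_γ·s_γ = 0.5 × 8.19 × 0.92 × 56.3 × 0.6 = 127.26 kPa
q_ult = 429.11 + 127.26 = 556.37 kPa.
Net ultimate: q_net = 556.37 − 11.352 = 545.02 kPa.
q_all(net) = 545.02 / 3 = 181.67 kPa.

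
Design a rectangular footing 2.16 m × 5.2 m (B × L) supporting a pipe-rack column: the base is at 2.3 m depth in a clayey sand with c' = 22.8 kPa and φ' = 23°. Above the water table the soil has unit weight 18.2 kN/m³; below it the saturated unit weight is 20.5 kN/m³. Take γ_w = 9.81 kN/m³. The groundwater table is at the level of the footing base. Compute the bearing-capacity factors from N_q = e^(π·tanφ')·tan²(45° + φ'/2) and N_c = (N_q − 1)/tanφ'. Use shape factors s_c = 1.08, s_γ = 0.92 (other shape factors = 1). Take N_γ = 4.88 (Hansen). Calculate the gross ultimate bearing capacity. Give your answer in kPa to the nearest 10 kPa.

tan23° = 0.4245, so N_q = e^(π×0.4245)·tan²(56.5°) = 3.794 × 2.283 = 8.66.
N_c = (8.66 − 1)/tan23° = 18.05.
q = γ·D_f = 18.2 × 2.3 = 41.86 kPa.
For the ½γBN_γ term take γ' = 20.5 − 9.81 = 10.69 kN/m³ (soil below base is submerged).
c·N_c·s_c = 22.8 × 18.049 × 1.08 = 444.43 kPa
q·N_q = 41.86 × 8.6612 = 362.56 kPa
0.5·γ·B·N_γ·s_γ = 0.5 × 10.69 × 2.16 × 4.88 × 0.92 = 51.833 kPa
q_ult = 444.43 + 362.56 + 51.833 = 858.82 kPa.

q_ult ≈ 860 kPa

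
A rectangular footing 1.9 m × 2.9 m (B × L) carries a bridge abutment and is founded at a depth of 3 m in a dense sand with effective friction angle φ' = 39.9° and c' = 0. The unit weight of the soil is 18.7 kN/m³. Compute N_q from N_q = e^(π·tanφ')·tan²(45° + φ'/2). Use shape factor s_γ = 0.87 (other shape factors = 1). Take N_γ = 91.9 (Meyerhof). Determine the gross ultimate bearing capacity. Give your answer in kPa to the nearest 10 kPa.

q_ult ≈ 4970 kPa

tan39.9° = 0.8361, so N_q = e^(π×0.8361)·tan²(64.95°) = 13.829 × 4.578 = 63.31.
Overburden at base level: q = 18.7 × 3 = 56.1 kPa.
Surcharge term q·N_q = 56.1 × 63.31 = 3551.7 kPa; self-weight term 0.5·γ·B·N_γ·s_γ = 0.5 × 18.7 × 1.9 × 91.9 × 0.87 = 1420.4 kPa.
q_ult = 3551.7 + 1420.4 = 4972.1 kPa.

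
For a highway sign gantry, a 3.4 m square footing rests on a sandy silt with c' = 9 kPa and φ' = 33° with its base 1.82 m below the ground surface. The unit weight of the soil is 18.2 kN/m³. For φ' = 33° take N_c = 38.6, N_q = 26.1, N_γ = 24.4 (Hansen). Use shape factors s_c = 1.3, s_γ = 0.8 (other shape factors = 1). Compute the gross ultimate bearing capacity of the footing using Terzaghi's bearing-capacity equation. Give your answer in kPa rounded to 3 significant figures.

Overburden at base level: q = 18.2 × 1.82 = 33.124 kPa.
Cohesion term c·N_c·s_c = 9 × 38.6 × 1.3 = 451.62 kPa; surcharge term q·N_q = 33.124 × 26.1 = 864.54 kPa; self-weight term 0.5·γ·B·N_γ·s_γ = 0.5 × 18.2 × 3.4 × 24.4 × 0.8 = 603.95 kPa.
q_ult = 451.62 + 864.54 + 603.95 = 1920.1 kPa.

q_ult ≈ 1920 kPa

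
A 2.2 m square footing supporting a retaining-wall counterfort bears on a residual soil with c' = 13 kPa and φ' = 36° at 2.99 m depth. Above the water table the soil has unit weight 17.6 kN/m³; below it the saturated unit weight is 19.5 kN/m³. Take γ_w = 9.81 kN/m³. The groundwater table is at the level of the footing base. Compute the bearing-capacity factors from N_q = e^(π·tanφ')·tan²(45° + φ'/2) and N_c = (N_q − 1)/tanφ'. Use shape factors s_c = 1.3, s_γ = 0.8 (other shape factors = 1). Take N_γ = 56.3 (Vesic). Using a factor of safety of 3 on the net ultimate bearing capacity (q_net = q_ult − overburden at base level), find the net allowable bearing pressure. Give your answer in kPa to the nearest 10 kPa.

N_q = e^(π·tan36°)·tan²(63°) = 37.75; N_c = (N_q − 1)/tanφ' = 50.59.
Effective surcharge at the founding depth q = γ·D_f = 17.6 × 2.99 = 52.624 kPa.
The water table coincides with the base, so in the self-weight term γ → γ' = 9.69 kN/m³.
q_ult = c·N_c·s_c + q·N_q + 0.5·γ·B·N_γ·s_γ
     = 13 × 50.585 × 1.3 + 52.624 × 37.752 + 0.5 × 9.69 × 2.2 × 56.3 × 0.8
     = 854.89 + 1986.7 + 480.08 = 3321.7 kPa.
q_net = 3321.7 − 52.624 = 3269 kPa.
q_all(net) = 3269 / 3 = 1089.7 kPa.

q_all(net) ≈ 1090 kPa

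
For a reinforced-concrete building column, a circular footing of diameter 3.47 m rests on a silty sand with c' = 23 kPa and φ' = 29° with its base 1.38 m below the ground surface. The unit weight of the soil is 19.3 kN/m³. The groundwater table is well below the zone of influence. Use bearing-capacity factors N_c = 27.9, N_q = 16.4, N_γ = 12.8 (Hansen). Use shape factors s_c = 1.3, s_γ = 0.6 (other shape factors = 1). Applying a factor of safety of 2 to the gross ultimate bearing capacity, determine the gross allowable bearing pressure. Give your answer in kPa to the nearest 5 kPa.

q_all ≈ 765 kPa

Effective surcharge at the founding depth q = γ·D_f = 19.3 × 1.38 = 26.634 kPa.
q_ult = c·N_c·s_c + q·N_q + 0.5·γ·B·N_γ·s_γ
     = 23 × 27.9 × 1.3 + 26.634 × 16.4 + 0.5 × 19.3 × 3.47 × 12.8 × 0.6
     = 834.21 + 436.8 + 257.17 = 1528.2 kPa.
q_all = q_ult / FS = 1528.2 / 2 = 764.09 kPa.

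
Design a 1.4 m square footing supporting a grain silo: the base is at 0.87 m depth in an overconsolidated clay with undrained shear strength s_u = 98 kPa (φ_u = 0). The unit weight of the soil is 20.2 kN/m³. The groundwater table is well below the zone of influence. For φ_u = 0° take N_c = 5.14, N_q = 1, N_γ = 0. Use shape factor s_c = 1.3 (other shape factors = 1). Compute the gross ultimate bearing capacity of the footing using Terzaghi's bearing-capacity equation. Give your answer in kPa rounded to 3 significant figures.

Effective surcharge at the founding depth q = γ·D_f = 20.2 × 0.87 = 17.574 kPa.
q_ult = c·N_c·s_c + q·N_q
     = 98 × 5.14 × 1.3 + 17.574 × 1
     = 654.84 + 17.574 = 672.41 kPa.

q_ult ≈ 672 kPa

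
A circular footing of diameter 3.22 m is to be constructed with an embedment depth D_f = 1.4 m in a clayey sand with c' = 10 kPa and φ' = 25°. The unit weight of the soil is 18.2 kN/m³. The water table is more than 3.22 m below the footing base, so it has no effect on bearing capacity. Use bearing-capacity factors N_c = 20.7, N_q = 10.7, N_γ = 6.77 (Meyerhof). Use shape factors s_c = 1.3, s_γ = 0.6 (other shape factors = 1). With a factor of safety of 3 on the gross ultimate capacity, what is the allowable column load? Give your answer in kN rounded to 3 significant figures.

Overburden at base level: q = 18.2 × 1.4 = 25.48 kPa.
Cohesion term c·N_c·s_c = 10 × 20.7 × 1.3 = 269.1 kPa; surcharge term q·N_q = 25.48 × 10.7 = 272.64 kPa; self-weight term 0.5·γ·B·N_γ·s_γ = 0.5 × 18.2 × 3.22 × 6.77 × 0.6 = 119.02 kPa.
q_ult = 269.1 + 272.64 + 119.02 = 660.76 kPa.
Gross allowable pressure q_all = 660.76 / 3 = 220.25 kPa.
Footing area = 8.1433 m², so allowable column load = 220.25 × 8.1433 = 1793.6 kN.

P_all ≈ 1790 kN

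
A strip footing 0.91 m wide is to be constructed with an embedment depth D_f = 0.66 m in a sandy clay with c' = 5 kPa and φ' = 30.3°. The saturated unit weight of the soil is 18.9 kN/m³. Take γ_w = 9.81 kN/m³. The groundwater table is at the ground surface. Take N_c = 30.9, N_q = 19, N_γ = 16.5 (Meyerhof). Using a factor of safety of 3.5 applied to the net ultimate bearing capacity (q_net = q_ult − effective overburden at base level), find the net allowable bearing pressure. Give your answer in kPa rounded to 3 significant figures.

Water table at ground surface, so effective unit weight γ' = 18.9 − 9.81 = 9.09 kN/m³ is used throughout; overburden q = 9.09 × 0.66 = 5.9994 kPa; the same γ' applies in the ½γBN_γ term.
Cohesion term c·N_c = 5 × 30.9 = 154.5 kPa; surcharge term q·N_q = 5.9994 × 19 = 113.99 kPa; self-weight term 0.5·γ·B·N_γ = 0.5 × 9.09 × 0.91 × 16.5 = 68.243 kPa.
q_ult = 154.5 + 113.99 + 68.243 = 336.73 kPa.
Net ultimate: q_net = 336.73 − 5.9994 = 330.73 kPa.
q_all(net) = 330.73 / 3.5 = 94.495 kPa.

q_all(net) ≈ 94.5 kPa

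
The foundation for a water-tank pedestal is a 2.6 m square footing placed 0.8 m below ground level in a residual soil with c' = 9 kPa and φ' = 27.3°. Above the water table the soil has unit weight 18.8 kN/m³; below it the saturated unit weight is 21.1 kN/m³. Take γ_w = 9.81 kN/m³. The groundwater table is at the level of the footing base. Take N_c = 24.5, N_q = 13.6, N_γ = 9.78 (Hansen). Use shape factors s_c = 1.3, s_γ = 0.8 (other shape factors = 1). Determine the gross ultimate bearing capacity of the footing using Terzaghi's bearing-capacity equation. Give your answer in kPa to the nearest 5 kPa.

q_ult ≈ 605 kPa

Overburden at base level: q = 18.8 × 0.8 = 15.04 kPa.
Below the base the soil is submerged, so the ½γBN_γ term uses γ' = 21.1 − 9.81 = 11.29 kN/m³.
Cohesion term c·N_c·s_c = 9 × 24.5 × 1.3 = 286.65 kPa; surcharge term q·N_q = 15.04 × 13.6 = 204.54 kPa; self-weight term 0.5·γ·B·N_γ·s_γ = 0.5 × 11.29 × 2.6 × 9.78 × 0.8 = 114.83 kPa.
q_ult = 286.65 + 204.54 + 114.83 = 606.03 kPa.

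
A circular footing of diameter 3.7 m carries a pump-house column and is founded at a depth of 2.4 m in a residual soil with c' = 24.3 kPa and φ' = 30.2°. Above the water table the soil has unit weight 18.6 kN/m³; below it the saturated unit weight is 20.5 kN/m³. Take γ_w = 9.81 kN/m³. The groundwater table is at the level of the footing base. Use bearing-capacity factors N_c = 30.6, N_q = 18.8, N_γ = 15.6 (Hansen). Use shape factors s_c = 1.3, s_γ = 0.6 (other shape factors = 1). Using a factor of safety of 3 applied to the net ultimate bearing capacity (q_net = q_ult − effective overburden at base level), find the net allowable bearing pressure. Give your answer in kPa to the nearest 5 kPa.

q_all(net) ≈ 650 kPa

Overburden at base level: q = 18.6 × 2.4 = 44.64 kPa.
Below the base the soil is submerged, so the ½γBN_γ term uses γ' = 20.5 − 9.81 = 10.69 kN/m³.
Cohesion term c·N_c·s_c = 24.3 × 30.6 × 1.3 = 966.65 kPa; surcharge term q·N_q = 44.64 × 18.8 = 839.23 kPa; self-weight term 0.5·γ·B·N_γ·s_γ = 0.5 × 10.69 × 3.7 × 15.6 × 0.6 = 185.11 kPa.
q_ult = 966.65 + 839.23 + 185.11 = 1991 kPa.
Net ultimate: q_net = 1991 − 44.64 = 1946.4 kPa.
q_all(net) = 1946.4 / 3 = 648.78 kPa.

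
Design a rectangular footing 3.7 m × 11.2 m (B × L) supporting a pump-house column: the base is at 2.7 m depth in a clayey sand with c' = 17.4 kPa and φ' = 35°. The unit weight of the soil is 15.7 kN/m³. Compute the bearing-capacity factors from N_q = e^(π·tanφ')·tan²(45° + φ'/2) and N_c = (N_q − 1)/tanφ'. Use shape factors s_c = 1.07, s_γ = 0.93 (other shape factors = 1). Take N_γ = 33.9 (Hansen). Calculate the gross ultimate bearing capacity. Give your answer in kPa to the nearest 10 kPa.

tan35° = 0.7002, so N_q = e^(π×0.7002)·tan²(62.5°) = 9.023 × 3.69 = 33.3.
N_c = (33.3 − 1)/tan35° = 46.12.
Effective surcharge at the founding depth q = γ·D_f = 15.7 × 2.7 = 42.39 kPa.
q_ult = c·N_c·s_c + q·N_q + 0.5·γ·B·N_γ·s_γ
     = 17.4 × 46.124 × 1.07 + 42.39 × 33.296 + 0.5 × 15.7 × 3.7 × 33.9 × 0.93
     = 858.73 + 1411.4 + 915.7 = 3185.9 kPa.

q_ult ≈ 3190 kPa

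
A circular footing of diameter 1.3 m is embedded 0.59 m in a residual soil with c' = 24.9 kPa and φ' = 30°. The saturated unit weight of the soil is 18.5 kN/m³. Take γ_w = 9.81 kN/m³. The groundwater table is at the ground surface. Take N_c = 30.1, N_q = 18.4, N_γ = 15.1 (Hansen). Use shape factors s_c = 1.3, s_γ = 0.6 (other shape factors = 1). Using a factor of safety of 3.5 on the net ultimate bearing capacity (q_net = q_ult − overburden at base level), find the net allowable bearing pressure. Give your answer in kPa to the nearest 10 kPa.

γ' = 18.5 − 9.81 = 8.69 kN/m³ (submerged throughout). q = 8.69 × 0.59 = 5.1271 kPa; the same γ' applies in the ½γBN_γ term.
c·N_c·s_c = 24.9 × 30.1 × 1.3 = 974.34 kPa
q·N_q = 5.1271 × 18.4 = 94.339 kPa
0.5·γ·B·N_γ·s_γ = 0.5 × 8.69 × 1.3 × 15.1 × 0.6 = 51.175 kPa
q_ult = 974.34 + 94.339 + 51.175 = 1119.9 kPa.
q_net = 1119.9 − 5.1271 = 1114.7 kPa.
q_all(net) = 1114.7 / 3.5 = 318.49 kPa.

q_all(net) ≈ 320 kPa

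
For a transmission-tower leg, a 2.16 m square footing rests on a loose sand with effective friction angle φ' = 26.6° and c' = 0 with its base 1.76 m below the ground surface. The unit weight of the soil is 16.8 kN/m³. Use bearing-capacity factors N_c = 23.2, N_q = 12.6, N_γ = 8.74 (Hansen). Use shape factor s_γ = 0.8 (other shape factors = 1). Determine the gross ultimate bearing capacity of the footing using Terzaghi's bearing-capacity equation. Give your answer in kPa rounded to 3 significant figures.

q = γ·D_f = 16.8 × 1.76 = 29.568 kPa.
q·N_q = 29.568 × 12.6 = 372.56 kPa
0.5·γ·B·N_γ·s_γ = 0.5 × 16.8 × 2.16 × 8.74 × 0.8 = 126.86 kPa
q_ult = 372.56 + 126.86 = 499.42 kPa.

q_ult ≈ 499 kPa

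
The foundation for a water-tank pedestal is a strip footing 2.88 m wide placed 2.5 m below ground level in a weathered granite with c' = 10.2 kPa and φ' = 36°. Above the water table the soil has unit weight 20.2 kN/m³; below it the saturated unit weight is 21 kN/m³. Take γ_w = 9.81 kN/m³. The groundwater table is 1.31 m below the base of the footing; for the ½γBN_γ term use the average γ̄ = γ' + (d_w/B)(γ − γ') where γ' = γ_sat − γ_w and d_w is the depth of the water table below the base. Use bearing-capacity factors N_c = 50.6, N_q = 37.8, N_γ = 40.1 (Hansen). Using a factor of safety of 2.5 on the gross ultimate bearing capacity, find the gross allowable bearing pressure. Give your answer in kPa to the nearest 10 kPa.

q_all ≈ 1320 kPa

Effective surcharge at the founding depth q = γ·D_f = 20.2 × 2.5 = 50.5 kPa.
With d_w = 1.31 m < B, γ̄ = 11.19 + (1.31/2.88) × (20.2 − 11.19) = 15.288 kN/m³.
q_ult = c·N_c + q·N_q + 0.5·γ·B·N_γ
     = 10.2 × 50.6 + 50.5 × 37.8 + 0.5 × 15.288 × 2.88 × 40.1
     = 516.12 + 1908.9 + 882.81 = 3307.8 kPa.
q_all = 3307.8 / 2.5 = 1323.1 kPa.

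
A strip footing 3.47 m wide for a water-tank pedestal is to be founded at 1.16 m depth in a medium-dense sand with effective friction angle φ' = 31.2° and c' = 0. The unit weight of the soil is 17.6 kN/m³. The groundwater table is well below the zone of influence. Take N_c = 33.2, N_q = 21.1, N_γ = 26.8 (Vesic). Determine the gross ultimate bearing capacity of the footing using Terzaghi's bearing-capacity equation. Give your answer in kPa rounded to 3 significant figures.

Overburden at base level: q = 17.6 × 1.16 = 20.416 kPa.
Surcharge term q·N_q = 20.416 × 21.1 = 430.78 kPa; self-weight term 0.5·γ·B·N_γ = 0.5 × 17.6 × 3.47 × 26.8 = 818.36 kPa.
q_ult = 430.78 + 818.36 = 1249.1 kPa.

q_ult ≈ 1250 kPa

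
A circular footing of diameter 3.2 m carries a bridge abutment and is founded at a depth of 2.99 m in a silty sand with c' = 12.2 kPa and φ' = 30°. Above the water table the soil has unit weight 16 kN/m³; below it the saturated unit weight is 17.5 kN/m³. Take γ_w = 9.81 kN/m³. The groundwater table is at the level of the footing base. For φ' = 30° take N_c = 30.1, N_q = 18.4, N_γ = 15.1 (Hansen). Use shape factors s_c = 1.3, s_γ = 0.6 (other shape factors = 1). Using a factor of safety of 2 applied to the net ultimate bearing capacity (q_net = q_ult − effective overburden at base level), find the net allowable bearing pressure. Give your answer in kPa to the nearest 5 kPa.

q_all(net) ≈ 710 kPa

Overburden at base level: q = 16 × 2.99 = 47.84 kPa.
Below the base the soil is submerged, so the ½γBN_γ term uses γ' = 17.5 − 9.81 = 7.69 kN/m³.
Cohesion term c·N_c·s_c = 12.2 × 30.1 × 1.3 = 477.39 kPa; surcharge term q·N_q = 47.84 × 18.4 = 880.26 kPa; self-weight term 0.5·γ·B·N_γ·s_γ = 0.5 × 7.69 × 3.2 × 15.1 × 0.6 = 111.47 kPa.
q_ult = 477.39 + 880.26 + 111.47 = 1469.1 kPa.
Net ultimate: q_net = 1469.1 − 47.84 = 1421.3 kPa.
q_all(net) = 1421.3 / 2 = 710.64 kPa.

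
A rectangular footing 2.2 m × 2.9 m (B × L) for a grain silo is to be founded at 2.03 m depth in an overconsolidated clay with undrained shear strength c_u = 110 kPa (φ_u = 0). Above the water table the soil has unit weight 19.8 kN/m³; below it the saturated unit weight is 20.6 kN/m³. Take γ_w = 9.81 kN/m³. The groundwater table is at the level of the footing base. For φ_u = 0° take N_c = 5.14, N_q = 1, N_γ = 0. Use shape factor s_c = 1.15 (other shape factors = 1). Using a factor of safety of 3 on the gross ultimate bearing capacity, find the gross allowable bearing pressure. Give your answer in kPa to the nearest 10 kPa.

q_all ≈ 230 kPa

q = γ·D_f = 19.8 × 2.03 = 40.194 kPa.
c·N_c·s_c = 110 × 5.14 × 1.15 = 650.21 kPa
q·N_q = 40.194 × 1 = 40.194 kPa
q_ult = 650.21 + 40.194 = 690.4 kPa.
q_all = 690.4 / 3 = 230.13 kPa.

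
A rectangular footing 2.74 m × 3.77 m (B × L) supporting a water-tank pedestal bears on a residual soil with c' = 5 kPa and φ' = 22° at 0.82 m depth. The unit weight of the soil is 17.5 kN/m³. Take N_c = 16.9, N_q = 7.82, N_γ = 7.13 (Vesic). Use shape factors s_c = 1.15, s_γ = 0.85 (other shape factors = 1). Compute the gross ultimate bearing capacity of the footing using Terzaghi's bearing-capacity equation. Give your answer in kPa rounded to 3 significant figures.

Overburden at base level: q = 17.5 × 0.82 = 14.35 kPa.
Cohesion term c·N_c·s_c = 5 × 16.9 × 1.15 = 97.175 kPa; surcharge term q·N_q = 14.35 × 7.82 = 112.22 kPa; self-weight term 0.5·γ·B·N_γ·s_γ = 0.5 × 17.5 × 2.74 × 7.13 × 0.85 = 145.3 kPa.
q_ult = 97.175 + 112.22 + 145.3 = 354.69 kPa.

q_ult ≈ 355 kPa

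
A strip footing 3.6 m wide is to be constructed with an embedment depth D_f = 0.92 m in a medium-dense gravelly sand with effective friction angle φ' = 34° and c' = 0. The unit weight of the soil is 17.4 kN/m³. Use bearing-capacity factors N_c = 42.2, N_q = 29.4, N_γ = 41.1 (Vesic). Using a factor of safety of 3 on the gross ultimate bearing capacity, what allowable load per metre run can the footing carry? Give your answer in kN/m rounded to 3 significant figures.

Overburden at base level: q = 17.4 × 0.92 = 16.008 kPa.
Surcharge term q·N_q = 16.008 × 29.4 = 470.64 kPa; self-weight term 0.5·γ·B·N_γ = 0.5 × 17.4 × 3.6 × 41.1 = 1287.3 kPa.
q_ult = 470.64 + 1287.3 = 1757.9 kPa.
Gross allowable pressure q_all = 1757.9 / 3 = 585.96 kPa.
Allowable wall load = q_all × B = 585.96 × 3.6 = 2109.5 kN per metre run.

≈ 2110 kN/m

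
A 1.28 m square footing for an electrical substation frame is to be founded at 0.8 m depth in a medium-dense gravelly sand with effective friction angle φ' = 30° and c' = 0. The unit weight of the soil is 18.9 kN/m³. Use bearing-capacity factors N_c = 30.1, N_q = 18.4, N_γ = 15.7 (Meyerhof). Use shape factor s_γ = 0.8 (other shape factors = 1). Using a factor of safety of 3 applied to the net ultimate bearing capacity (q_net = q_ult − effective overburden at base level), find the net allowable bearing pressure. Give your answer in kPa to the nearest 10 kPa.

q_all(net) ≈ 140 kPa

Overburden at base level: q = 18.9 × 0.8 = 15.12 kPa.
Surcharge term q·N_q = 15.12 × 18.4 = 278.21 kPa; self-weight term 0.5·γ·B·N_γ·s_γ = 0.5 × 18.9 × 1.28 × 15.7 × 0.8 = 151.93 kPa.
q_ult = 278.21 + 151.93 = 430.13 kPa.
Net ultimate: q_net = 430.13 − 15.12 = 415.01 kPa.
q_all(net) = 415.01 / 3 = 138.34 kPa.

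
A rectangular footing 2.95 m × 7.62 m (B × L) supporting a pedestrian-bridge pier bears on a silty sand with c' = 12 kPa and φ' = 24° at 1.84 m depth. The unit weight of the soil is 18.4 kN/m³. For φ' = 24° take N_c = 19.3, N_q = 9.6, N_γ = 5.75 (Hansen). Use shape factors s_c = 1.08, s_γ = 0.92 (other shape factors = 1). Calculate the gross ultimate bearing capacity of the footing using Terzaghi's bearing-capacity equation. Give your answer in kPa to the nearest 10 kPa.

q_ult ≈ 720 kPa

q = γ·D_f = 18.4 × 1.84 = 33.856 kPa.
c·N_c·s_c = 12 × 19.3 × 1.08 = 250.13 kPa
q·N_q = 33.856 × 9.6 = 325.02 kPa
0.5·γ·B·N_γ·s_γ = 0.5 × 18.4 × 2.95 × 5.75 × 0.92 = 143.57 kPa
q_ult = 250.13 + 325.02 + 143.57 = 718.72 kPa.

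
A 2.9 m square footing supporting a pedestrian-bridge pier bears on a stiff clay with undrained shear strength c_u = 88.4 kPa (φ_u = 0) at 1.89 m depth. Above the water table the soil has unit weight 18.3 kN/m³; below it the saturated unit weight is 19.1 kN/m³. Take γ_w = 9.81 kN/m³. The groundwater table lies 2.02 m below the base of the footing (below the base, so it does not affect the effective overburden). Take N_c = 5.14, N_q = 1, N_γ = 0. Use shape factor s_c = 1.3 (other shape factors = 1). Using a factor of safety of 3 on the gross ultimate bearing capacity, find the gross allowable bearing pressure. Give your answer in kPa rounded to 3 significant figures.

Overburden at base level: q = 18.3 × 1.89 = 34.587 kPa.
Cohesion term c·N_c·s_c = 88.4 × 5.14 × 1.3 = 590.69 kPa; surcharge term q·N_q = 34.587 × 1 = 34.587 kPa.
q_ult = 590.69 + 34.587 = 625.28 kPa.
q_all = 625.28 / 3 = 208.43 kPa.

q_all ≈ 208 kPa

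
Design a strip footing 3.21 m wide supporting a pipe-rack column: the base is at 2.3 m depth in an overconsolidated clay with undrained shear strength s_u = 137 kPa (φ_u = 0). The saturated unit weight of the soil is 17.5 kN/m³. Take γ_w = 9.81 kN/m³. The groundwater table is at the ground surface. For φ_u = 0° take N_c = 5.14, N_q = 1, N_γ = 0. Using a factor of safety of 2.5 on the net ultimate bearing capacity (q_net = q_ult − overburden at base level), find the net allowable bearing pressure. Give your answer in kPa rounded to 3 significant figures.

q_all(net) ≈ 282 kPa

Water table at ground surface, so effective unit weight γ' = 17.5 − 9.81 = 7.69 kN/m³ is used throughout; overburden q = 7.69 × 2.3 = 17.687 kPa.
Cohesion term c·N_c = 137 × 5.14 = 704.18 kPa; surcharge term q·N_q = 17.687 × 1 = 17.687 kPa.
q_ult = 704.18 + 17.687 = 721.87 kPa.
q_net = 721.87 − 17.687 = 704.18 kPa.
q_all(net) = 704.18 / 2.5 = 281.67 kPa.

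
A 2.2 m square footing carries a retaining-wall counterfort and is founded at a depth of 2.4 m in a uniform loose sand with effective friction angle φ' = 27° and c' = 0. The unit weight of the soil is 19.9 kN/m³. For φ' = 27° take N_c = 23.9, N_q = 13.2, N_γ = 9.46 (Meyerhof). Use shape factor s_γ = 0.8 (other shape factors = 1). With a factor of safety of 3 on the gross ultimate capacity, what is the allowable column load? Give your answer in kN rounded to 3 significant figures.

q = γ·D_f = 19.9 × 2.4 = 47.76 kPa.
q·N_q = 47.76 × 13.2 = 630.43 kPa
0.5·γ·B·N_γ·s_γ = 0.5 × 19.9 × 2.2 × 9.46 × 0.8 = 165.66 kPa
q_ult = 630.43 + 165.66 = 796.1 kPa.
Gross allowable pressure q_all = 796.1 / 3 = 265.37 kPa.
Footing area = 4.84 m², so allowable column load = 265.37 × 4.84 = 1284.4 kN.

P_all ≈ 1280 kN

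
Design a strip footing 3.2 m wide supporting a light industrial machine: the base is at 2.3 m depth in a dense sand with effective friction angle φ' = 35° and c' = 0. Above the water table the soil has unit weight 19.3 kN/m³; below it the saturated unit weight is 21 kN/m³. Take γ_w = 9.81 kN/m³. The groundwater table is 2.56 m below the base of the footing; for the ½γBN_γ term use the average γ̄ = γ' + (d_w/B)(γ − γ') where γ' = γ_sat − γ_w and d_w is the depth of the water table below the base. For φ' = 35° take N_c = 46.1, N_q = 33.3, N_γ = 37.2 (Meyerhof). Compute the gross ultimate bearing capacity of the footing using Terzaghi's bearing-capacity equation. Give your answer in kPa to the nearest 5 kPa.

q = γ·D_f = 19.3 × 2.3 = 44.39 kPa.
γ' = 11.19 kN/m³; averaging over the depth B below the base, γ̄ = γ' + (d_w/B)(γ − γ') = 17.678 kN/m³.
q·N_q = 44.39 × 33.3 = 1478.2 kPa
0.5·γ·B·N_γ = 0.5 × 17.678 × 3.2 × 37.2 = 1052.2 kPa
q_ult = 1478.2 + 1052.2 = 2530.4 kPa.

q_ult ≈ 2530 kPa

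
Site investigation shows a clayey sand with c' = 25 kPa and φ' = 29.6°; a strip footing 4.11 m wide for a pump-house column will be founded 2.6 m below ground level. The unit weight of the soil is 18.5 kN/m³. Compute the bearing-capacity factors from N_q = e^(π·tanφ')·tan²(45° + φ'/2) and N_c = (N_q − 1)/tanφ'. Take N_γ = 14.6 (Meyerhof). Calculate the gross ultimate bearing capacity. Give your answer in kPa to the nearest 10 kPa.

tan29.6° = 0.5681, so N_q = e^(π×0.5681)·tan²(59.8°) = 5.958 × 2.952 = 17.59.
N_c = (17.59 − 1)/tan29.6° = 29.2.
q = γ·D_f = 18.5 × 2.6 = 48.1 kPa.
c·N_c = 25 × 29.199 = 729.99 kPa
q·N_q = 48.1 × 17.588 = 845.96 kPa
0.5·γ·B·N_γ = 0.5 × 18.5 × 4.11 × 14.6 = 555.06 kPa
q_ult = 729.99 + 845.96 + 555.06 = 2131 kPa.

q_ult ≈ 2130 kPa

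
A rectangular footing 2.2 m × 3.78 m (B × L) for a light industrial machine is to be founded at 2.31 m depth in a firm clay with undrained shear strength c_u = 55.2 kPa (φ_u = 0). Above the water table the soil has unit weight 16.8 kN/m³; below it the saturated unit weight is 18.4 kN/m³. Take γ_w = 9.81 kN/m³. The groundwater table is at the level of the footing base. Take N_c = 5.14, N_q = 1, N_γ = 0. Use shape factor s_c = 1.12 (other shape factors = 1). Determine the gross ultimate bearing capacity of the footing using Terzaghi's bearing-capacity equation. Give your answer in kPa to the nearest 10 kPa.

Overburden at base level: q = 16.8 × 2.31 = 38.808 kPa.
Cohesion term c·N_c·s_c = 55.2 × 5.14 × 1.12 = 317.78 kPa; surcharge term q·N_q = 38.808 × 1 = 38.808 kPa.
q_ult = 317.78 + 38.808 = 356.58 kPa.

q_ult ≈ 360 kPa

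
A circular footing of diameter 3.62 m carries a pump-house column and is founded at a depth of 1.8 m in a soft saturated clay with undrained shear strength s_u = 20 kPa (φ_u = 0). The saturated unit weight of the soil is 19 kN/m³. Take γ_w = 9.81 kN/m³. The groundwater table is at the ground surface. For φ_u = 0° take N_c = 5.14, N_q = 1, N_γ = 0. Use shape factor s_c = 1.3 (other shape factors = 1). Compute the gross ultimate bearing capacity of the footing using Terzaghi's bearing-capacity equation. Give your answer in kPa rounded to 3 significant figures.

q_ult ≈ 150 kPa

γ' = 19 − 9.81 = 9.19 kN/m³ (submerged throughout). q = 9.19 × 1.8 = 16.542 kPa.
c·N_c·s_c = 20 × 5.14 × 1.3 = 133.64 kPa
q·N_q = 16.542 × 1 = 16.542 kPa
q_ult = 133.64 + 16.542 = 150.18 kPa.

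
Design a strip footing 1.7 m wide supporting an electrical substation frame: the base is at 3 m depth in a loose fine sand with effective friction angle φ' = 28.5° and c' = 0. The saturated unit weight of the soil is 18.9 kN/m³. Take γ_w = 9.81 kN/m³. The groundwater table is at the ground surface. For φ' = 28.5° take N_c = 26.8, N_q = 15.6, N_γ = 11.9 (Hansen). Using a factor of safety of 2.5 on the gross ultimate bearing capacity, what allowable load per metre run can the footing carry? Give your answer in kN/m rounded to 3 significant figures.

≈ 352 kN/m

With the water table at the surface the whole profile is submerged: γ' = 18.9 − 9.81 = 9.09 kN/m³, so q = γ'·D_f = 27.27 kPa; the same γ' applies in the ½γBN_γ term.
q_ult = q·N_q + 0.5·γ·B·N_γ
     = 27.27 × 15.6 + 0.5 × 9.09 × 1.7 × 11.9
     = 425.41 + 91.945 = 517.36 kPa.
Gross allowable pressure q_all = 517.36 / 2.5 = 206.94 kPa.
Allowable wall load = q_all × B = 206.94 × 1.7 = 351.8 kN per metre run.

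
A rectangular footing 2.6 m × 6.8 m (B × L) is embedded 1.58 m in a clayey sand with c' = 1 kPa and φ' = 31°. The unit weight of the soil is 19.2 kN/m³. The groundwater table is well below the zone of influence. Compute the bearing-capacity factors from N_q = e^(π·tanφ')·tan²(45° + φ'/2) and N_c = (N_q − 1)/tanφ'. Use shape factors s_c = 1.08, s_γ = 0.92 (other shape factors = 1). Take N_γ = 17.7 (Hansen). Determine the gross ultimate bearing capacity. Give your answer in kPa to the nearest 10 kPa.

q_ult ≈ 1070 kPa

tan31° = 0.6009, so N_q = e^(π×0.6009)·tan²(60.5°) = 6.604 × 3.124 = 20.63.
N_c = (20.63 − 1)/tan31° = 32.67.
Effective surcharge at the founding depth q = γ·D_f = 19.2 × 1.58 = 30.336 kPa.
q_ult = c·N_c·s_c + q·N_q + 0.5·γ·B·N_γ·s_γ
     = 1 × 32.671 × 1.08 + 30.336 × 20.631 + 0.5 × 19.2 × 2.6 × 17.7 × 0.92
     = 35.285 + 625.86 + 406.45 = 1067.6 kPa.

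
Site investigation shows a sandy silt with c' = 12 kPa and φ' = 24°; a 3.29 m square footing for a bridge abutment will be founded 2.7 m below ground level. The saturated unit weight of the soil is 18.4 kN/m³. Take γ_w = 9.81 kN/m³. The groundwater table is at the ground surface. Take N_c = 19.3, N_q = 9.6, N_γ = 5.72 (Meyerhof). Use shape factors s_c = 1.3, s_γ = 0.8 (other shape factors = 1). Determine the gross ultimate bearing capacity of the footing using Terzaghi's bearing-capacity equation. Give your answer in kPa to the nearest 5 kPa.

q_ult ≈ 590 kPa

γ' = 18.4 − 9.81 = 8.59 kN/m³ (submerged throughout). q = 8.59 × 2.7 = 23.193 kPa; the same γ' applies in the ½γBN_γ term.
c·N_c·s_c = 12 × 19.3 × 1.3 = 301.08 kPa
q·N_q = 23.193 × 9.6 = 222.65 kPa
0.5·γ·B·N_γ·s_γ = 0.5 × 8.59 × 3.29 × 5.72 × 0.8 = 64.661 kPa
q_ult = 301.08 + 222.65 + 64.661 = 588.39 kPa.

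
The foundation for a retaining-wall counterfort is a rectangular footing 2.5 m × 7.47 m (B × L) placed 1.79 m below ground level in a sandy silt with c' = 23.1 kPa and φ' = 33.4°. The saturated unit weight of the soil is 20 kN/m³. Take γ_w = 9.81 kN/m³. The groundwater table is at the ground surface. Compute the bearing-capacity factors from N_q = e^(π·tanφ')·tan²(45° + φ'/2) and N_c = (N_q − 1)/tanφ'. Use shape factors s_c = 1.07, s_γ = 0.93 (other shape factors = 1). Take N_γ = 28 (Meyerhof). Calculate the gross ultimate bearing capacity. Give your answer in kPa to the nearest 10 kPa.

tan33.4° = 0.6594, so N_q = e^(π×0.6594)·tan²(61.7°) = 7.937 × 3.449 = 27.38.
N_c = (27.38 − 1)/tan33.4° = 40.
γ' = 20 − 9.81 = 10.19 kN/m³ (submerged throughout). q = 10.19 × 1.79 = 18.24 kPa; the same γ' applies in the ½γBN_γ term.
c·N_c·s_c = 23.1 × 40 × 1.07 = 988.69 kPa
q·N_q = 18.24 × 27.375 = 499.33 kPa
0.5·γ·B·N_γ·s_γ = 0.5 × 10.19 × 2.5 × 28 × 0.93 = 331.68 kPa
q_ult = 988.69 + 499.33 + 331.68 = 1819.7 kPa.

q_ult ≈ 1820 kPa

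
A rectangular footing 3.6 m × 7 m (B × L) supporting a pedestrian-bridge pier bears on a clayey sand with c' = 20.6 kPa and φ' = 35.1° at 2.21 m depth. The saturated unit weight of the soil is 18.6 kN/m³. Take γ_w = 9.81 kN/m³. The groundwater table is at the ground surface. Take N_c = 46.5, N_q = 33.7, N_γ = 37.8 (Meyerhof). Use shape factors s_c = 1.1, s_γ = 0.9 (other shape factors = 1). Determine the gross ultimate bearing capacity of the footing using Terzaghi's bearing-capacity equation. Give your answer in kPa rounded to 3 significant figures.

q_ult ≈ 2250 kPa

Water table at ground surface, so effective unit weight γ' = 18.6 − 9.81 = 8.79 kN/m³ is used throughout; overburden q = 8.79 × 2.21 = 19.426 kPa; the same γ' applies in the ½γBN_γ term.
Cohesion term c·N_c·s_c = 20.6 × 46.5 × 1.1 = 1053.7 kPa; surcharge term q·N_q = 19.426 × 33.7 = 654.65 kPa; self-weight term 0.5·γ·B·N_γ·s_γ = 0.5 × 8.79 × 3.6 × 37.8 × 0.9 = 538.26 kPa.
q_ult = 1053.7 + 654.65 + 538.26 = 2246.6 kPa.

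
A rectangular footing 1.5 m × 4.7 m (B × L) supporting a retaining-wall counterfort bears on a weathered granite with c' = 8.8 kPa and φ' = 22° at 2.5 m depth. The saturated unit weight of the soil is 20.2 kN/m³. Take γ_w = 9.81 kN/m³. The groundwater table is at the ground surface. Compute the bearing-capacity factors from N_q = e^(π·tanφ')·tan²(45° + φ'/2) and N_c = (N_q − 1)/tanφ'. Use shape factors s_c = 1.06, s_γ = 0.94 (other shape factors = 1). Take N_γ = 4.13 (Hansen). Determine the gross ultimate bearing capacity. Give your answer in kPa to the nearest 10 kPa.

tan22° = 0.404, so N_q = e^(π×0.404)·tan²(56°) = 3.558 × 2.198 = 7.82.
N_c = (7.82 − 1)/tan22° = 16.88.
γ' = 20.2 − 9.81 = 10.39 kN/m³ (submerged throughout). q = 10.39 × 2.5 = 25.975 kPa; the same γ' applies in the ½γBN_γ term.
c·N_c·s_c = 8.8 × 16.883 × 1.06 = 157.48 kPa
q·N_q = 25.975 × 7.8211 = 203.15 kPa
0.5·γ·B·N_γ·s_γ = 0.5 × 10.39 × 1.5 × 4.13 × 0.94 = 30.252 kPa
q_ult = 157.48 + 203.15 + 30.252 = 390.89 kPa.

q_ult ≈ 390 kPa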